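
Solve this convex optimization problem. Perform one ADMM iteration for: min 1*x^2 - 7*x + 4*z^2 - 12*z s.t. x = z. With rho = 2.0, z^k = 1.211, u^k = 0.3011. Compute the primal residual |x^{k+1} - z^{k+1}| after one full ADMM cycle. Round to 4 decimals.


ADMM iteration with rho = 2.0, z^k = 1.211, u^k = 0.3011
Step 1: x-update.
Minimize 1*x^2 - 7*x + (2.0/2)*(x - 1.211 + 0.3011)^2
FOC: (2*1 + 2.0)*x = 7 + 2.0*(1.211 - 0.3011)
x^{k+1} = 2.205
Step 2: z-update.
Minimize 4*z^2 - 12*z + (2.0/2)*(2.205 - z + 0.3011)^2
FOC: (2*4 + 2.0)*z = 12 + 2.0*(2.205 + 0.3011)
z^{k+1} = 1.7012
Step 3: u-update.
u^{k+1} = 0.3011 + 2.205 - 1.7012 = 0.8048
Step 4: Primal residual = |2.205 - 1.7012| = 0.5037


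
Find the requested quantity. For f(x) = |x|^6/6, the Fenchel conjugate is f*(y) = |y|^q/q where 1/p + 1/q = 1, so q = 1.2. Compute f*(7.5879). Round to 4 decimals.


The conjugate exponent q satisfies 1/p + 1/q = 1.
p = 6, so q = 6/(6 - 1) = 1.2
|y|^q = 7.5879^1.2 = 11.3801
f*(7.5879) = 11.3801 / 1.2 = 9.4834


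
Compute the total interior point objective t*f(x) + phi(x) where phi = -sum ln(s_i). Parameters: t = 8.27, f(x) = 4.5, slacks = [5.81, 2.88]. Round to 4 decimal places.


Step 1: Compute log-barrier.
ln values: [1.7596, 1.0578]
phi = -(1.7596 + 1.0578) = -2.8174
Step 2: Compute augmented objective.
t*f(x) = 8.27*4.5 = 37.215
Total = 37.215 - 2.8174 = 34.3976


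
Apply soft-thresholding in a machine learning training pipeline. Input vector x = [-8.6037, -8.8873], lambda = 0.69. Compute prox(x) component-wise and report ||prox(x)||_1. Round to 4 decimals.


Soft-thresholding with lambda = 0.69:
prox(-8.6037) = sign(-8.6037)*max(|-8.6037| - 0.69, 0) = -7.9137
prox(-8.8873) = sign(-8.8873)*max(|-8.8873| - 0.69, 0) = -8.1973
prox(x) = [-7.9137, -8.1973]
||prox(x)||_1 = 7.9137 + 8.1973 = 16.111


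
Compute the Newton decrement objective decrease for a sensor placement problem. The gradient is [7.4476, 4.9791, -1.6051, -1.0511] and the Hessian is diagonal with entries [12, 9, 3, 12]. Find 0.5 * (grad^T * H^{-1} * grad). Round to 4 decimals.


Step 1: H is diagonal, so H^(-1) * g = [0.6206, 0.5532, -0.535, -0.0876].
Step 2: g^T H^(-1) g = sum_i g_i^2 / H_ii
  = (7.4476)^2/12 + (4.9791)^2/9 + (-1.6051)^2/3 + (-1.0511)^2/12
  = 4.6222 + 2.7546 + 0.8588 + 0.0921 = 8.3277
Step 3: Objective decrease = 0.5 * g^T H^(-1) g = 4.1638


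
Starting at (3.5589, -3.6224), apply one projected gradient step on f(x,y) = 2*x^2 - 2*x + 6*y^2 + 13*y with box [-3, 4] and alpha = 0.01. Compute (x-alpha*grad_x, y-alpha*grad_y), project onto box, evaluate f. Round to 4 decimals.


Step 1: Compute gradient at (3.5589, -3.6224).
grad_x = 2*2*3.5589 - 2 = 12.2356
grad_y = 2*6*-3.6224 + 13 = -30.4688
Step 2: Gradient step.
x_raw = 3.5589 - 0.01*12.2356 = 3.4365
y_raw = -3.6224 - 0.01*-30.4688 = -3.3177
Step 3: Project onto [-3, 4].
x_proj = clip(3.4365) = 3.4365
y_proj = clip(-3.3177) = -3.0
Step 4: Evaluate f.
f(3.4365, -3.0) = 31.7466


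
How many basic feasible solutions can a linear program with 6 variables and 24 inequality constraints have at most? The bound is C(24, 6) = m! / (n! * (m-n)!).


Each vertex corresponds to some choice of n active constraints out of m, so the number of vertices is at most C(m, n) = m! / (n!(m-n)!).
m = 24, n = 6
Numerator: 24 * 23 * 22 * 21 * 20 * 19
Denominator: 6! = 720
C(24, 6) = 134596


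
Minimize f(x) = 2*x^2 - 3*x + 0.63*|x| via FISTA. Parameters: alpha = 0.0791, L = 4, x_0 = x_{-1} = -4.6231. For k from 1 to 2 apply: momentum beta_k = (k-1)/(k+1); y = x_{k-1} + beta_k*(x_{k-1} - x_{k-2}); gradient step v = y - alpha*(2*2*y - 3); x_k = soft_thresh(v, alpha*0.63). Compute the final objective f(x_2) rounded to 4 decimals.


FISTA on f(x) = 2*x^2 - 3*x + 0.63*|x|
L = 4, alpha = 0.0791
Iteration 1: beta = 0.0, y = -4.6231 + 0.0*(-4.6231 + 4.6231) = -4.6231
  grad(y) = -21.4924, v = y - alpha*grad = -2.9231
  prox(v) = soft_thresh(-2.9231, 0.0498) = -2.8732
Iteration 2: beta = 0.3333, y = -2.8732 + 0.3333*(-2.8732 + 4.6231) = -2.2899
  grad(y) = -12.1597, v = y - alpha*grad = -1.3281
  prox(v) = soft_thresh(-1.3281, 0.0498) = -1.2783
f(x_2) = 2*(-1.2783)^2 - 3*(-1.2783) + 0.63*|-1.2783| = 7.908


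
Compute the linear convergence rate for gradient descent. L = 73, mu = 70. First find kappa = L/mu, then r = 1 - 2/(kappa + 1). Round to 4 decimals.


Step 1: Compute the condition number.
kappa = L/mu = 73/70 = 1.0429
Step 2: Compute the convergence rate.
r = 1 - 2/(kappa + 1) = 1 - 2*mu/(L + mu) = (L - mu)/(L + mu) = 3/143 = 0.021


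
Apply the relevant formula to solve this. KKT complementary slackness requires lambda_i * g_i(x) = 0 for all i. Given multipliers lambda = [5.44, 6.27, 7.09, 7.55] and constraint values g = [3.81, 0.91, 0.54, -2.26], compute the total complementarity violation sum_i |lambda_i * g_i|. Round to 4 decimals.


KKT complementary slackness check:
lambda_1 * g_1 = 5.44 * 3.81 = 20.7264
lambda_2 * g_2 = 6.27 * 0.91 = 5.7057
lambda_3 * g_3 = 7.09 * 0.54 = 3.8286
lambda_4 * g_4 = 7.55 * -2.26 = -17.063
Total violation = 20.7264 + 5.7057 + 3.8286 + 17.063 = 47.3237


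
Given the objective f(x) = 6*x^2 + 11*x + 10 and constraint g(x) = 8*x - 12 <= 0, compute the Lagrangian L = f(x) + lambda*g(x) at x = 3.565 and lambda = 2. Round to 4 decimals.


Step 1: Evaluate f(x).
f(3.565) = 6*3.565^2 + 11*3.565 + 10 = 125.4704
Step 2: Evaluate g(x).
g(3.565) = 8*3.565 - 12 = 16.52
Step 3: Compute Lagrangian.
L = 125.4704 + 2*16.52 = 158.5104


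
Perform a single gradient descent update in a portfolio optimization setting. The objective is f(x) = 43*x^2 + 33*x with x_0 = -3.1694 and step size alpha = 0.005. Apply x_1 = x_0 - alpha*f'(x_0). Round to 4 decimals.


We compute the gradient at x_0 and apply the update.
f'(x) = 86*x + 33
f'(-3.1694) = 86*-3.1694 + 33 = -239.5684
x_1 = -3.1694 - 0.005*-239.5684 = -1.9716


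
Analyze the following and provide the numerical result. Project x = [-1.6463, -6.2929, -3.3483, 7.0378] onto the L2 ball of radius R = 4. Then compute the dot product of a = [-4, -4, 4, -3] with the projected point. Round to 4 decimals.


Step 1: Compute ||x|| (intermediates to 6 decimals).
||x|| = sqrt((-1.6463)^2 + (-6.2929)^2 + (-3.3483)^2 + 7.0378^2) = 10.151484
Step 2: Project.
Since ||x|| > R, scale = R/||x|| = 4/10.151484 = 0.394031, proj(x) = scale * x
proj(x) = [-0.648693, -2.479598, -1.319334, 2.773111]
Step 3: Dot product.
a^T * proj(x) = -4*(-0.648693) - 4*(-2.479598) + 4*(-1.319334) - 3*2.773111 = -1.0835


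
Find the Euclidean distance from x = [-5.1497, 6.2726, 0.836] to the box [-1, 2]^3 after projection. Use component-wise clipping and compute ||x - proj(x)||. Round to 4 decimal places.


Project each component onto [-1, 2].
clip(-5.1497) = -1.0, clip(6.2726) = 2.0, clip(0.836) = 0.836
Projection = [-1.0, 2.0, 0.836]
Squared diffs: [17.22, 18.2551, 0.0]
Distance = sqrt(35.4751) = 5.9561


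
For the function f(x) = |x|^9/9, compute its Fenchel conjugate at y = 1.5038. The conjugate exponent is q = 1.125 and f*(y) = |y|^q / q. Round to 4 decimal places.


The conjugate exponent q satisfies 1/p + 1/q = 1.
p = 9, so q = 9/(9 - 1) = 1.125
|y|^q = 1.5038^1.125 = 1.5825
f*(1.5038) = 1.5825 / 1.125 = 1.4067


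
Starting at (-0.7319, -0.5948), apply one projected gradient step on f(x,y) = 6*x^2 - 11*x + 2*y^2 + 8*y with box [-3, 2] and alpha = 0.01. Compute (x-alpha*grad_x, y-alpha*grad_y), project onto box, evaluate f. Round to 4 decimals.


Step 1: Compute gradient at (-0.7319, -0.5948).
grad_x = 2*6*-0.7319 - 11 = -19.7828
grad_y = 2*2*-0.5948 + 8 = 5.6208
Step 2: Gradient step.
x_raw = -0.7319 - 0.01*-19.7828 = -0.5341
y_raw = -0.5948 - 0.01*5.6208 = -0.651
Step 3: Project onto [-3, 2].
x_proj = clip(-0.5341) = -0.5341
y_proj = clip(-0.651) = -0.651
Step 4: Evaluate f.
f(-0.5341, -0.651) = 3.2257


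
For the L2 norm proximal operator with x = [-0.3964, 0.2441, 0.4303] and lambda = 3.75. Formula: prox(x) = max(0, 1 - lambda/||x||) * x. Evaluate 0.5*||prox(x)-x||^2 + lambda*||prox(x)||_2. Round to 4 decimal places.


Step 1: Compute ||x||.
||x|| = 0.6339
Step 2: Compute scaling factor.
scale = max(0, 1 - 3.75/0.6339) = 0.0
Step 3: prox(x) = [-0.0, 0.0, 0.0]
||prox(x)|| = 0.0
Step 4: Proximal objective.
0.5*||prox-x||^2 = 0.2009
lambda*||prox|| = 0.0
Total = 0.2009


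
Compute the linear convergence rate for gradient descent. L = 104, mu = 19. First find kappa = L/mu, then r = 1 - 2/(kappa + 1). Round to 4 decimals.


Step 1: Compute the condition number.
kappa = L/mu = 104/19 = 5.4737
Step 2: Compute the convergence rate.
r = 1 - 2/(kappa + 1) = 1 - 2*mu/(L + mu) = (L - mu)/(L + mu) = 85/123 = 0.6911


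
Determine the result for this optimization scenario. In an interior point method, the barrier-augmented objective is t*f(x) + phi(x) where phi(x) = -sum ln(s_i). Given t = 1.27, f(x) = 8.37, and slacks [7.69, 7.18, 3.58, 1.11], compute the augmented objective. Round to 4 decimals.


Step 1: Compute log-barrier.
ln values: [2.0399, 1.9713, 1.2754, 0.1044]
phi = -(2.0399 + 1.9713 + 1.2754 + 0.1044) = -5.3909
Step 2: Compute augmented objective.
t*f(x) = 1.27*8.37 = 10.6299
Total = 10.6299 - 5.3909 = 5.239


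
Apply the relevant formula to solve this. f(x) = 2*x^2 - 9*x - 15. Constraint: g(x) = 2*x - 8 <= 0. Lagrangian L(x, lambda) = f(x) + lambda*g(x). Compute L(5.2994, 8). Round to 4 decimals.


Step 1: Evaluate f(x).
f(5.2994) = 2*5.2994^2 - 9*5.2994 - 15 = -6.5273
Step 2: Evaluate g(x).
g(5.2994) = 2*5.2994 - 8 = 2.5988
Step 3: Compute Lagrangian.
L = -6.5273 + 8*2.5988 = 14.2631


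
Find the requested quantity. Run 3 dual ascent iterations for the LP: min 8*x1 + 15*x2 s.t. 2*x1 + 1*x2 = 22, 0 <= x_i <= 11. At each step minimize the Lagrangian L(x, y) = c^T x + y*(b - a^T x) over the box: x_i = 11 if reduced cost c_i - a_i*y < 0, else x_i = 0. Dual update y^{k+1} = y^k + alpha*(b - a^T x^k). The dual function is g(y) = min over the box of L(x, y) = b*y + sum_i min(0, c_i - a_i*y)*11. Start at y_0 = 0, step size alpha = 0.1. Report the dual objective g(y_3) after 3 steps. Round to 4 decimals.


Dual ascent for LP: min 8*x1 + 15*x2, 2*x1 + 1*x2 = 22, 0 <= x_i <= 11
Step 1: y^k = 0.0, reduced costs: (8.0, 15.0)
  x^k = (0.0, 0.0), subgradient = b - a^T x = 22.0
  y^{k+1} = 0.0 + 0.1*22.0 = 2.2
Step 2: y^k = 2.2, reduced costs: (3.6, 12.8)
  x^k = (0.0, 0.0), subgradient = b - a^T x = 22.0
  y^{k+1} = 2.2 + 0.1*22.0 = 4.4
Step 3: y^k = 4.4, reduced costs: (-0.8, 10.6)
  x^k = (11.0, 0.0), subgradient = b - a^T x = 0.0
  y^{k+1} = 4.4 + 0.1*0.0 = 4.4
Dual objective at y_3 = 4.4: reduced costs (-0.8, 10.6), box minimizer x = (11.0, 0.0)
g(y_3) = b*y + (c1 - a1*y)*x1 + (c2 - a2*y)*x2 = 22*4.4 + (-0.8)*11.0 + 10.6*0.0 = 96.8 - 8.8 + 0.0 = 88.0


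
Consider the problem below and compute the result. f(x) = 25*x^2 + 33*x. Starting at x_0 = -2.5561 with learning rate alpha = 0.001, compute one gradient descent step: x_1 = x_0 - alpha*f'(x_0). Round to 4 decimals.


We compute the gradient at x_0 and apply the update.
f'(x) = 50*x + 33
f'(-2.5561) = 50*-2.5561 + 33 = -94.805
x_1 = -2.5561 - 0.001*-94.805 = -2.4613


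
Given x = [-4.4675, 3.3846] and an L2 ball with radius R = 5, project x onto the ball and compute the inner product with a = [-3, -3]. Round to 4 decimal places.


Step 1: Compute ||x|| (intermediates to 6 decimals).
||x|| = sqrt((-4.4675)^2 + 3.3846^2) = 5.604826
Step 2: Project.
Since ||x|| > R, scale = R/||x|| = 5/5.604826 = 0.892088, proj(x) = scale * x
proj(x) = [-3.985403, 3.019361]
Step 3: Dot product.
a^T * proj(x) = -3*(-3.985403) - 3*3.019361 = 2.8981


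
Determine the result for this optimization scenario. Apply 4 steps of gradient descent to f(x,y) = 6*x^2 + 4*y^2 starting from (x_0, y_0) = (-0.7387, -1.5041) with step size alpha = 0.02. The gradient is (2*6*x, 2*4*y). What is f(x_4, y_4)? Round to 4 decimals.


Gradient descent on f(x,y) = 6*x^2 + 4*y^2.
Starting point: (-0.7387, -1.5041), alpha = 0.02
Step 1: grad_x = 2*6*-0.7387 = -8.8644, grad_y = 2*4*-1.5041 = -12.0328
  x_1 = -0.7387 - 0.02*-8.8644 = -0.5614
  y_1 = -1.5041 - 0.02*-12.0328 = -1.2634
Step 2: grad_x = 2*6*-0.5614 = -6.7369, grad_y = 2*4*-1.2634 = -10.1076
  x_2 = -0.5614 - 0.02*-6.7369 = -0.4267
  y_2 = -1.2634 - 0.02*-10.1076 = -1.0613
Step 3: grad_x = 2*6*-0.4267 = -5.1201, grad_y = 2*4*-1.0613 = -8.4903
  x_3 = -0.4267 - 0.02*-5.1201 = -0.3243
  y_3 = -1.0613 - 0.02*-8.4903 = -0.8915
Step 4: grad_x = 2*6*-0.3243 = -3.8913, grad_y = 2*4*-0.8915 = -7.1319
  x_4 = -0.3243 - 0.02*-3.8913 = -0.2464
  y_4 = -0.8915 - 0.02*-7.1319 = -0.7488
f(-0.2464, -0.7488) = 6*(-0.2464)^2 + 4*(-0.7488)^2 = 2.6075


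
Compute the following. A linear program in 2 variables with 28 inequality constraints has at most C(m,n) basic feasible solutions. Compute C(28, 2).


Each vertex corresponds to some choice of n active constraints out of m, so the number of vertices is at most C(m, n) = m! / (n!(m-n)!).
m = 28, n = 2
Numerator: 28 * 27
Denominator: 2! = 2
C(28, 2) = 378


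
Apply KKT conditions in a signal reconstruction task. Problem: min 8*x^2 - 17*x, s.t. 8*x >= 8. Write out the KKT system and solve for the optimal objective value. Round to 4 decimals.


Step 1: Try lambda = 0 (constraint inactive).
Stationarity: 2*8*x - 17 = 0
x* = 17/(2*8) = 1.0625
Check constraint: 8*1.0625 = 8.5 >= 8 -- satisfied.
Step 2: Compute optimal value.
f(x*) = 8*1.0625^2 - 17*1.0625 = -9.0313


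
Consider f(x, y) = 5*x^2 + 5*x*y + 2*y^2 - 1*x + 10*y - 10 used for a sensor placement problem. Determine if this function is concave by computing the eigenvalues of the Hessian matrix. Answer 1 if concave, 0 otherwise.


The Hessian of f(x,y) = 5*x^2 + 5*x*y + 2*y^2 - 1*x + 10*y - 10 is:
H = [[10, 5], [5, 4]]
Trace = 10 + 4 = 14
Determinant = 10*4 - (5)^2 = 15
Discriminant = (14)^2 - 4*15 = 136.0
Eigenvalues: lambda_1 = 1.169, lambda_2 = 12.831
The function is not concave.

0


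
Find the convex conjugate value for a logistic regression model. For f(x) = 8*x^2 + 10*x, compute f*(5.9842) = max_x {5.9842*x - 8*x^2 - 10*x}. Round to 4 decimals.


f*(y) = sup_x {y*x - a*x^2 - b*x} = sup_x {(y-b)*x - a*x^2}
FOC: (y - b) - 2a*x = 0 => x* = (y - b)/(2a)
x* = (5.9842 - 10)/(2*8) = -0.251
f*(5.9842) = (y-b)^2/(4a) = (5.9842 - 10)^2/(4*8)
= 16.1266/32 = 0.504


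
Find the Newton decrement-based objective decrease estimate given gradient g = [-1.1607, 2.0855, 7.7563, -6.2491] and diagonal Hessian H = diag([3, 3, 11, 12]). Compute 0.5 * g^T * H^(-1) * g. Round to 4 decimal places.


Step 1: H is diagonal, so H^(-1) * g = [-0.3869, 0.6952, 0.7051, -0.5208].
Step 2: g^T H^(-1) g = sum_i g_i^2 / H_ii
  = (-1.1607)^2/3 + (2.0855)^2/3 + (7.7563)^2/11 + (-6.2491)^2/12
  = 0.4491 + 1.4498 + 5.4691 + 3.2543 = 10.6222
Step 3: Objective decrease = 0.5 * g^T H^(-1) g = 5.3111


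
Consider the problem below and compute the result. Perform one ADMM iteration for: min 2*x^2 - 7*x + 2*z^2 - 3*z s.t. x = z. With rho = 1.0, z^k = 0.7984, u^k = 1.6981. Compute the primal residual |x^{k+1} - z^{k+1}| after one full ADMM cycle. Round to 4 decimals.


ADMM iteration with rho = 1.0, z^k = 0.7984, u^k = 1.6981
Step 1: x-update.
Minimize 2*x^2 - 7*x + (1.0/2)*(x - 0.7984 + 1.6981)^2
FOC: (2*2 + 1.0)*x = 7 + 1.0*(0.7984 - 1.6981)
x^{k+1} = 1.2201
Step 2: z-update.
Minimize 2*z^2 - 3*z + (1.0/2)*(1.2201 - z + 1.6981)^2
FOC: (2*2 + 1.0)*z = 3 + 1.0*(1.2201 + 1.6981)
z^{k+1} = 1.1836
Step 3: u-update.
u^{k+1} = 1.6981 + 1.2201 - 1.1836 = 1.7345
Step 4: Primal residual = |1.2201 - 1.1836| = 0.0364


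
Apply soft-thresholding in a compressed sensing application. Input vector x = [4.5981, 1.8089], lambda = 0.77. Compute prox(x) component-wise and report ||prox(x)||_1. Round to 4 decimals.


Soft-thresholding with lambda = 0.77:
prox(4.5981) = sign(4.5981)*max(|4.5981| - 0.77, 0) = 3.8281
prox(1.8089) = sign(1.8089)*max(|1.8089| - 0.77, 0) = 1.0389
prox(x) = [3.8281, 1.0389]
||prox(x)||_1 = 3.8281 + 1.0389 = 4.867


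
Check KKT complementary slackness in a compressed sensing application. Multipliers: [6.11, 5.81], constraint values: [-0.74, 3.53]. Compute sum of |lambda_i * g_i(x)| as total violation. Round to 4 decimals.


KKT complementary slackness check:
lambda_1 * g_1 = 6.11 * -0.74 = -4.5214
lambda_2 * g_2 = 5.81 * 3.53 = 20.5093
Total violation = 4.5214 + 20.5093 = 25.0307


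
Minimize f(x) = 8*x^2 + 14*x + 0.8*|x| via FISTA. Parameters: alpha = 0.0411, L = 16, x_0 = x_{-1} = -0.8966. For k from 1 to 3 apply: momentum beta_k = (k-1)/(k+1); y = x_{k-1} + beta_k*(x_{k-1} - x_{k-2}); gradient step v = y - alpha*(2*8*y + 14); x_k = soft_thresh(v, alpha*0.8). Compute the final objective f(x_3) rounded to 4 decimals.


FISTA on f(x) = 8*x^2 + 14*x + 0.8*|x|
L = 16, alpha = 0.0411
Iteration 1: beta = 0.0, y = -0.8966 + 0.0*(-0.8966 + 0.8966) = -0.8966
  grad(y) = -0.3456, v = y - alpha*grad = -0.8824
  prox(v) = soft_thresh(-0.8824, 0.0329) = -0.8495
Iteration 2: beta = 0.3333, y = -0.8495 + 0.3333*(-0.8495 + 0.8966) = -0.8338
  grad(y) = 0.6589, v = y - alpha*grad = -0.8609
  prox(v) = soft_thresh(-0.8609, 0.0329) = -0.828
Iteration 3: beta = 0.5, y = -0.828 + 0.5*(-0.828 + 0.8495) = -0.8173
  grad(y) = 0.9236, v = y - alpha*grad = -0.8552
  prox(v) = soft_thresh(-0.8552, 0.0329) = -0.8224
f(x_3) = 8*(-0.8224)^2 + 14*(-0.8224) + 0.8*|-0.8224| = -5.4449


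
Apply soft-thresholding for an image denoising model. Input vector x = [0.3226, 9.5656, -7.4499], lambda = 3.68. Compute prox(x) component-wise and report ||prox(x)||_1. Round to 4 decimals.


Soft-thresholding with lambda = 3.68:
prox(0.3226) = sign(0.3226)*max(|0.3226| - 3.68, 0) = 0.0
prox(9.5656) = sign(9.5656)*max(|9.5656| - 3.68, 0) = 5.8856
prox(-7.4499) = sign(-7.4499)*max(|-7.4499| - 3.68, 0) = -3.7699
prox(x) = [0.0, 5.8856, -3.7699]
||prox(x)||_1 = 0.0 + 5.8856 + 3.7699 = 9.6555


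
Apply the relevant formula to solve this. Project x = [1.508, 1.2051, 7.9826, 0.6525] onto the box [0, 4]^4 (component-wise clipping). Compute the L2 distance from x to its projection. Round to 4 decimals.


Project each component onto [0, 4].
clip(1.508) = 1.508, clip(1.2051) = 1.2051, clip(7.9826) = 4.0, clip(0.6525) = 0.6525
Projection = [1.508, 1.2051, 4.0, 0.6525]
Squared diffs: [0.0, 0.0, 15.8611, 0.0]
Distance = sqrt(15.8611) = 3.9826


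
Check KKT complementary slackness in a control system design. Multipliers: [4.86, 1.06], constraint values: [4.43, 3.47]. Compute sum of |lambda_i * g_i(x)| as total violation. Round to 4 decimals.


KKT complementary slackness check:
lambda_1 * g_1 = 4.86 * 4.43 = 21.5298
lambda_2 * g_2 = 1.06 * 3.47 = 3.6782
Total violation = 21.5298 + 3.6782 = 25.208


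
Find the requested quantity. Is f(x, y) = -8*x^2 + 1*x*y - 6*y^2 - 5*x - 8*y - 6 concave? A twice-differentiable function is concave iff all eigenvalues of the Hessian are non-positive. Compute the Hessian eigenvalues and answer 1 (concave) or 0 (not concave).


The Hessian of f(x,y) = -8*x^2 + 1*x*y - 6*y^2 - 5*x - 8*y - 6 is:
H = [[-16, 1], [1, -12]]
Trace = -16 - 12 = -28
Determinant = -16*-12 - (1)^2 = 191
Discriminant = (-28)^2 - 4*191 = 20.0
Eigenvalues: lambda_1 = -16.2361, lambda_2 = -11.7639
The function is concave.

1


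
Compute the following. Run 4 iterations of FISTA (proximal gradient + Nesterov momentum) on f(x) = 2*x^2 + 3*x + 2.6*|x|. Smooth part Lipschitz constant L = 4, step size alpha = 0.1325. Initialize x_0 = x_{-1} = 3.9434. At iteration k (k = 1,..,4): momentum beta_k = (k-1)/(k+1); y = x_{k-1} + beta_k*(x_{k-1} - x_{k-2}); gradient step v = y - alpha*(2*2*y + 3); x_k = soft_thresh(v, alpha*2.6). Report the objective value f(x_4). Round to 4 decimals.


FISTA on f(x) = 2*x^2 + 3*x + 2.6*|x|
L = 4, alpha = 0.1325
Iteration 1: beta = 0.0, y = 3.9434 + 0.0*(3.9434 - 3.9434) = 3.9434
  grad(y) = 18.7736, v = y - alpha*grad = 1.4559
  prox(v) = soft_thresh(1.4559, 0.3445) = 1.1114
Iteration 2: beta = 0.3333, y = 1.1114 + 0.3333*(1.1114 - 3.9434) = 0.1674
  grad(y) = 3.6696, v = y - alpha*grad = -0.3188
  prox(v) = soft_thresh(-0.3188, 0.3445) = 0.0
Iteration 3: beta = 0.5, y = 0.0 + 0.5*(0.0 - 1.1114) = -0.5557
  grad(y) = 0.7772, v = y - alpha*grad = -0.6587
  prox(v) = soft_thresh(-0.6587, 0.3445) = -0.3142
Iteration 4: beta = 0.6, y = -0.3142 + 0.6*(-0.3142 - 0.0) = -0.5027
  grad(y) = 0.9893, v = y - alpha*grad = -0.6338
  prox(v) = soft_thresh(-0.6338, 0.3445) = -0.2893
f(x_4) = 2*(-0.2893)^2 + 3*(-0.2893) + 2.6*|-0.2893| = 0.0516


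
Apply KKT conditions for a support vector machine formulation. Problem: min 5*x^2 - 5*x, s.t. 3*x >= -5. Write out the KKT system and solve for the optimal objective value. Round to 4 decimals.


Step 1: Try lambda = 0 (constraint inactive).
Stationarity: 2*5*x - 5 = 0
x* = 5/(2*5) = 0.5
Check constraint: 3*0.5 = 1.5 >= -5 -- satisfied.
Step 2: Compute optimal value.
f(x*) = 5*0.5^2 - 5*0.5 = -1.25


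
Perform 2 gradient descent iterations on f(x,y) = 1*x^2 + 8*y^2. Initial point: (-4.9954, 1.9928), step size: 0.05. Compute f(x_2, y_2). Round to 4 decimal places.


Gradient descent on f(x,y) = 1*x^2 + 8*y^2.
Starting point: (-4.9954, 1.9928), alpha = 0.05
Step 1: grad_x = 2*1*-4.9954 = -9.9908, grad_y = 2*8*1.9928 = 31.8848
  x_1 = -4.9954 - 0.05*-9.9908 = -4.4959
  y_1 = 1.9928 - 0.05*31.8848 = 0.3986
Step 2: grad_x = 2*1*-4.4959 = -8.9917, grad_y = 2*8*0.3986 = 6.377
  x_2 = -4.4959 - 0.05*-8.9917 = -4.0463
  y_2 = 0.3986 - 0.05*6.377 = 0.0797
f(-4.0463, 0.0797) = 1*(-4.0463)^2 + 8*0.0797^2 = 16.4232


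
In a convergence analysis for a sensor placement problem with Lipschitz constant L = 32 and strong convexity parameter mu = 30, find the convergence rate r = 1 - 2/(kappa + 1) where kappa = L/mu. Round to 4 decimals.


Step 1: Compute the condition number.
kappa = L/mu = 32/30 = 1.0667
Step 2: Compute the convergence rate.
r = 1 - 2/(kappa + 1) = 1 - 2*mu/(L + mu) = (L - mu)/(L + mu) = 2/62 = 0.0323


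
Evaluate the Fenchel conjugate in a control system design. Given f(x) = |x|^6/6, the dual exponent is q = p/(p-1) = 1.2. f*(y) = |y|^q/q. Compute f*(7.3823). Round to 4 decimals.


The conjugate exponent q satisfies 1/p + 1/q = 1.
p = 6, so q = 6/(6 - 1) = 1.2
|y|^q = 7.3823^1.2 = 11.0111
f*(7.3823) = 11.0111 / 1.2 = 9.1759


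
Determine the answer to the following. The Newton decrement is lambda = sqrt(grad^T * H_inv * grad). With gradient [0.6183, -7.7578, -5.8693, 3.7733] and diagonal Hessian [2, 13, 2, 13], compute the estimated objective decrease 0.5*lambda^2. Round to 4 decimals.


Step 1: H is diagonal, so H^(-1) * g = [0.3092, -0.5968, -2.9347, 0.2903].
Step 2: g^T H^(-1) g = sum_i g_i^2 / H_ii
  = (0.6183)^2/2 + (-7.7578)^2/13 + (-5.8693)^2/2 + (3.7733)^2/13
  = 0.1911 + 4.6295 + 17.2243 + 1.0952 = 23.1402
Step 3: Objective decrease = 0.5 * g^T H^(-1) g = 11.5701


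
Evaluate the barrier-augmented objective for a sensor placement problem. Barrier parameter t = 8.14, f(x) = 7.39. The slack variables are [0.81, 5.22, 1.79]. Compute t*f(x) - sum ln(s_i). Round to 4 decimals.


Step 1: Compute log-barrier.
ln values: [-0.2107, 1.6525, 0.5822]
phi = -(-0.2107 + 1.6525 + 0.5822) = -2.024
Step 2: Compute augmented objective.
t*f(x) = 8.14*7.39 = 60.1546
Total = 60.1546 - 2.024 = 58.1306


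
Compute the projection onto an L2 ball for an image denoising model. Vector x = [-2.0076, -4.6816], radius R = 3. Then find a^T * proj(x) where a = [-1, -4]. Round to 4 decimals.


Step 1: Compute ||x|| (intermediates to 6 decimals).
||x|| = sqrt((-2.0076)^2 + (-4.6816)^2) = 5.093902
Step 2: Project.
Since ||x|| > R, scale = R/||x|| = 3/5.093902 = 0.588939, proj(x) = scale * x
proj(x) = [-1.182354, -2.757177]
Step 3: Dot product.
a^T * proj(x) = -1*(-1.182354) - 4*(-2.757177) = 12.2111


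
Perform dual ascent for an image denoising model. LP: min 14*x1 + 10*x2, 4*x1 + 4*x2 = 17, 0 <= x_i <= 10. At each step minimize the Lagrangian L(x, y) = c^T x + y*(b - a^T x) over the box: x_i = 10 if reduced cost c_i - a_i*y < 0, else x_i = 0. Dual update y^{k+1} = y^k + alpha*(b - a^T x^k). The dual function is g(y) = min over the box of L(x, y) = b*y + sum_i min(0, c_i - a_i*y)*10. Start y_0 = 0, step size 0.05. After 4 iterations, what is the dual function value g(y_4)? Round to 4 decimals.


Dual ascent for LP: min 14*x1 + 10*x2, 4*x1 + 4*x2 = 17, 0 <= x_i <= 10
Step 1: y^k = 0.0, reduced costs: (14.0, 10.0)
  x^k = (0.0, 0.0), subgradient = b - a^T x = 17.0
  y^{k+1} = 0.0 + 0.05*17.0 = 0.85
Step 2: y^k = 0.85, reduced costs: (10.6, 6.6)
  x^k = (0.0, 0.0), subgradient = b - a^T x = 17.0
  y^{k+1} = 0.85 + 0.05*17.0 = 1.7
Step 3: y^k = 1.7, reduced costs: (7.2, 3.2)
  x^k = (0.0, 0.0), subgradient = b - a^T x = 17.0
  y^{k+1} = 1.7 + 0.05*17.0 = 2.55
Step 4: y^k = 2.55, reduced costs: (3.8, -0.2)
  x^k = (0.0, 10.0), subgradient = b - a^T x = -23.0
  y^{k+1} = 2.55 + 0.05*-23.0 = 1.4
Dual objective at y_4 = 1.4: reduced costs (8.4, 4.4), box minimizer x = (0.0, 0.0)
g(y_4) = b*y + (c1 - a1*y)*x1 + (c2 - a2*y)*x2 = 17*1.4 + 8.4*0.0 + 4.4*0.0 = 23.8 + 0.0 + 0.0 = 23.8


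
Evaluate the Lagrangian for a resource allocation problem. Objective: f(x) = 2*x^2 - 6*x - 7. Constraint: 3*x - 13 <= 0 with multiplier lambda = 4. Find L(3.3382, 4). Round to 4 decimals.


Step 1: Evaluate f(x).
f(3.3382) = 2*3.3382^2 - 6*3.3382 - 7 = -4.742
Step 2: Evaluate g(x).
g(3.3382) = 3*3.3382 - 13 = -2.9854
Step 3: Compute Lagrangian.
L = -4.742 + 4*-2.9854 = -16.6836


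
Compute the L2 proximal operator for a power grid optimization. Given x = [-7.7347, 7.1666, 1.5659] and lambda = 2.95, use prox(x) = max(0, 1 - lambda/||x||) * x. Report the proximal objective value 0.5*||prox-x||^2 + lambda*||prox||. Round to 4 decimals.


Step 1: Compute ||x||.
||x|| = 10.6601
Step 2: Compute scaling factor.
scale = max(0, 1 - 2.95/10.6601) = 0.7233
Step 3: prox(x) = [-5.5943, 5.1834, 1.1326]
||prox(x)|| = 7.7101
Step 4: Proximal objective.
0.5*||prox-x||^2 = 4.3513
lambda*||prox|| = 22.7448
Total = 27.0961


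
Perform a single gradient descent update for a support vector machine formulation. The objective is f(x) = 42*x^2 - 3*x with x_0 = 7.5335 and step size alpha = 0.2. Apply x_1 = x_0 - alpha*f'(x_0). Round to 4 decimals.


We compute the gradient at x_0 and apply the update.
f'(x) = 84*x - 3
f'(7.5335) = 84*7.5335 - 3 = 629.814
x_1 = 7.5335 - 0.2*629.814 = -118.4293


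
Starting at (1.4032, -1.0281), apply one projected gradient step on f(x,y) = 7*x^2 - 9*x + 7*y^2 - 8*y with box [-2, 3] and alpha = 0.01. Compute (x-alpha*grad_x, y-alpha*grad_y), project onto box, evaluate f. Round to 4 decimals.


Step 1: Compute gradient at (1.4032, -1.0281).
grad_x = 2*7*1.4032 - 9 = 10.6448
grad_y = 2*7*-1.0281 - 8 = -22.3934
Step 2: Gradient step.
x_raw = 1.4032 - 0.01*10.6448 = 1.2968
y_raw = -1.0281 - 0.01*-22.3934 = -0.8042
Step 3: Project onto [-2, 3].
x_proj = clip(1.2968) = 1.2968
y_proj = clip(-0.8042) = -0.8042
Step 4: Evaluate f.
f(1.2968, -0.8042) = 11.0603


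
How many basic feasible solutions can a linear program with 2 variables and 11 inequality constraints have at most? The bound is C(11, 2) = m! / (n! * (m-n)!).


Each vertex corresponds to some choice of n active constraints out of m, so the number of vertices is at most C(m, n) = m! / (n!(m-n)!).
m = 11, n = 2
Numerator: 11 * 10
Denominator: 2! = 2
C(11, 2) = 55


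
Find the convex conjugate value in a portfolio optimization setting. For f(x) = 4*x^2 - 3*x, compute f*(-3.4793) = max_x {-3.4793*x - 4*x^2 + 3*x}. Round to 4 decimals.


f*(y) = sup_x {y*x - a*x^2 - b*x} = sup_x {(y-b)*x - a*x^2}
FOC: (y - b) - 2a*x = 0 => x* = (y - b)/(2a)
x* = (-3.4793 + 3)/(2*4) = -0.0599
f*(-3.4793) = (y-b)^2/(4a) = (-3.4793 + 3)^2/(4*4)
= 0.2297/16 = 0.0144


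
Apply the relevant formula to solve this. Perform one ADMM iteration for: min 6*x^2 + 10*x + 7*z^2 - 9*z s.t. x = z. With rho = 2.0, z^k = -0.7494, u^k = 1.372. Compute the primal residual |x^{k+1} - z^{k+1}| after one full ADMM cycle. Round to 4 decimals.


ADMM iteration with rho = 2.0, z^k = -0.7494, u^k = 1.372
Step 1: x-update.
Minimize 6*x^2 + 10*x + (2.0/2)*(x + 0.7494 + 1.372)^2
FOC: (2*6 + 2.0)*x = -10 + 2.0*(-0.7494 - 1.372)
x^{k+1} = -1.0173
Step 2: z-update.
Minimize 7*z^2 - 9*z + (2.0/2)*(-1.0173 - z + 1.372)^2
FOC: (2*7 + 2.0)*z = 9 + 2.0*(-1.0173 + 1.372)
z^{k+1} = 0.6068
Step 3: u-update.
u^{k+1} = 1.372 - 1.0173 - 0.6068 = -0.2522
Step 4: Primal residual = |-1.0173 - 0.6068| = 1.6242


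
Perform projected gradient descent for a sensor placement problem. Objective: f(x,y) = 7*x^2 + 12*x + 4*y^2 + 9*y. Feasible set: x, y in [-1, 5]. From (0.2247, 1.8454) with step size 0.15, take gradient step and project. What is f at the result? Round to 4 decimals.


Step 1: Compute gradient at (0.2247, 1.8454).
grad_x = 2*7*0.2247 + 12 = 15.1458
grad_y = 2*4*1.8454 + 9 = 23.7632
Step 2: Gradient step.
x_raw = 0.2247 - 0.15*15.1458 = -2.0472
y_raw = 1.8454 - 0.15*23.7632 = -1.7191
Step 3: Project onto [-1, 5].
x_proj = clip(-2.0472) = -1.0
y_proj = clip(-1.7191) = -1.0
Step 4: Evaluate f.
f(-1.0, -1.0) = -10.0


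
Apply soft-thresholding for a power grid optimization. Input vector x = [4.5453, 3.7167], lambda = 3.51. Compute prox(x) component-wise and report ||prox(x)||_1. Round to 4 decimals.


Soft-thresholding with lambda = 3.51:
prox(4.5453) = sign(4.5453)*max(|4.5453| - 3.51, 0) = 1.0353
prox(3.7167) = sign(3.7167)*max(|3.7167| - 3.51, 0) = 0.2067
prox(x) = [1.0353, 0.2067]
||prox(x)||_1 = 1.0353 + 0.2067 = 1.242


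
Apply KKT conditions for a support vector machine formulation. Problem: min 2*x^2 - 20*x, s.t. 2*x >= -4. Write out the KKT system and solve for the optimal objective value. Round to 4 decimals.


Step 1: Try lambda = 0 (constraint inactive).
Stationarity: 2*2*x - 20 = 0
x* = 20/(2*2) = 5.0
Check constraint: 2*5.0 = 10.0 >= -4 -- satisfied.
Step 2: Compute optimal value.
f(x*) = 2*5.0^2 - 20*5.0 = -50.0


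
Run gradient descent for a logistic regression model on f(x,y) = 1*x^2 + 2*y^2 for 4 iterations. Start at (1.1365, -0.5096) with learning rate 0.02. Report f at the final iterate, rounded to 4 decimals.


Gradient descent on f(x,y) = 1*x^2 + 2*y^2.
Starting point: (1.1365, -0.5096), alpha = 0.02
Step 1: grad_x = 2*1*1.1365 = 2.273, grad_y = 2*2*-0.5096 = -2.0384
  x_1 = 1.1365 - 0.02*2.273 = 1.091
  y_1 = -0.5096 - 0.02*-2.0384 = -0.4688
Step 2: grad_x = 2*1*1.091 = 2.1821, grad_y = 2*2*-0.4688 = -1.8753
  x_2 = 1.091 - 0.02*2.1821 = 1.0474
  y_2 = -0.4688 - 0.02*-1.8753 = -0.4313
Step 3: grad_x = 2*1*1.0474 = 2.0948, grad_y = 2*2*-0.4313 = -1.7253
  x_3 = 1.0474 - 0.02*2.0948 = 1.0055
  y_3 = -0.4313 - 0.02*-1.7253 = -0.3968
Step 4: grad_x = 2*1*1.0055 = 2.011, grad_y = 2*2*-0.3968 = -1.5873
  x_4 = 1.0055 - 0.02*2.011 = 0.9653
  y_4 = -0.3968 - 0.02*-1.5873 = -0.3651
f(0.9653, -0.3651) = 1*0.9653^2 + 2*(-0.3651)^2 = 1.1983


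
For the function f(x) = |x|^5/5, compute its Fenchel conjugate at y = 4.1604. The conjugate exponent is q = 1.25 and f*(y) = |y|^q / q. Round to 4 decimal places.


The conjugate exponent q satisfies 1/p + 1/q = 1.
p = 5, so q = 5/(5 - 1) = 1.25
|y|^q = 4.1604^1.25 = 5.9418
f*(4.1604) = 5.9418 / 1.25 = 4.7534


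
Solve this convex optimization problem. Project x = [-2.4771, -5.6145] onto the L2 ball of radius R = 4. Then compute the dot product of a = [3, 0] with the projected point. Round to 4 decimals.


Step 1: Compute ||x|| (intermediates to 6 decimals).
||x|| = sqrt((-2.4771)^2 + (-5.6145)^2) = 6.136663
Step 2: Project.
Since ||x|| > R, scale = R/||x|| = 4/6.136663 = 0.65182, proj(x) = scale * x
proj(x) = [-1.614623, -3.659643]
Step 3: Dot product.
a^T * proj(x) = 3*(-1.614623) + 0*(-3.659643) = -4.8439


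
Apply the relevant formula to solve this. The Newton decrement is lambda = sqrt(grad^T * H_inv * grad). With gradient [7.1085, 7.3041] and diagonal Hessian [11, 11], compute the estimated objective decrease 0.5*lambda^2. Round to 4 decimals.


Step 1: H is diagonal, so H^(-1) * g = [0.6462, 0.664].
Step 2: g^T H^(-1) g = sum_i g_i^2 / H_ii
  = (7.1085)^2/11 + (7.3041)^2/11
  = 4.5937 + 4.85 = 9.4437
Step 3: Objective decrease = 0.5 * g^T H^(-1) g = 4.7218


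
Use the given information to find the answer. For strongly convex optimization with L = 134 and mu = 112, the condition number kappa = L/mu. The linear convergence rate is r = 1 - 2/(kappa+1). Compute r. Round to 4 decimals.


Step 1: Compute the condition number.
kappa = L/mu = 134/112 = 1.1964
Step 2: Compute the convergence rate.
r = 1 - 2/(kappa + 1) = 1 - 2*mu/(L + mu) = (L - mu)/(L + mu) = 22/246 = 0.0894


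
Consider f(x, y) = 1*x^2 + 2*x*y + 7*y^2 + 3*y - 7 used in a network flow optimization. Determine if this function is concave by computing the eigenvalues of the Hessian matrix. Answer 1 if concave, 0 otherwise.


The Hessian of f(x,y) = 1*x^2 + 2*x*y + 7*y^2 + 3*y - 7 is:
H = [[2, 2], [2, 14]]
Trace = 2 + 14 = 16
Determinant = 2*14 - (2)^2 = 24
Discriminant = (16)^2 - 4*24 = 160.0
Eigenvalues: lambda_1 = 1.6754, lambda_2 = 14.3246
The function is not concave.

0


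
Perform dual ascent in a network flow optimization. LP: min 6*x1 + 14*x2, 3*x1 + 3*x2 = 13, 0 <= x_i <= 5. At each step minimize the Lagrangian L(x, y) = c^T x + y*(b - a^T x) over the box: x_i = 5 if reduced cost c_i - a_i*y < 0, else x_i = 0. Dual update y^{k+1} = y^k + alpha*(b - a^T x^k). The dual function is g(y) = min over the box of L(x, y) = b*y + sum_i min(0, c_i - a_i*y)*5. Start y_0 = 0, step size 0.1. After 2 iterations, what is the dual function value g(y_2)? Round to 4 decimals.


Dual ascent for LP: min 6*x1 + 14*x2, 3*x1 + 3*x2 = 13, 0 <= x_i <= 5
Step 1: y^k = 0.0, reduced costs: (6.0, 14.0)
  x^k = (0.0, 0.0), subgradient = b - a^T x = 13.0
  y^{k+1} = 0.0 + 0.1*13.0 = 1.3
Step 2: y^k = 1.3, reduced costs: (2.1, 10.1)
  x^k = (0.0, 0.0), subgradient = b - a^T x = 13.0
  y^{k+1} = 1.3 + 0.1*13.0 = 2.6
Dual objective at y_2 = 2.6: reduced costs (-1.8, 6.2), box minimizer x = (5.0, 0.0)
g(y_2) = b*y + (c1 - a1*y)*x1 + (c2 - a2*y)*x2 = 13*2.6 + (-1.8)*5.0 + 6.2*0.0 = 33.8 - 9.0 + 0.0 = 24.8


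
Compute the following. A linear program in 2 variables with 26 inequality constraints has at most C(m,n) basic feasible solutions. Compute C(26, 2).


Each vertex corresponds to some choice of n active constraints out of m, so the number of vertices is at most C(m, n) = m! / (n!(m-n)!).
m = 26, n = 2
Numerator: 26 * 25
Denominator: 2! = 2
C(26, 2) = 325


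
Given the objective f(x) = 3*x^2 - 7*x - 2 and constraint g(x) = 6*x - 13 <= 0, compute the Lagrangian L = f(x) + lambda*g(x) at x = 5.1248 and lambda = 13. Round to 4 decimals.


Step 1: Evaluate f(x).
f(5.1248) = 3*5.1248^2 - 7*5.1248 - 2 = 40.9171
Step 2: Evaluate g(x).
g(5.1248) = 6*5.1248 - 13 = 17.7488
Step 3: Compute Lagrangian.
L = 40.9171 + 13*17.7488 = 271.6515


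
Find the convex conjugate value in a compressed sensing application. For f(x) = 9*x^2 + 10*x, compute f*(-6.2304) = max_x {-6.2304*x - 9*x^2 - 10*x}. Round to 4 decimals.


f*(y) = sup_x {y*x - a*x^2 - b*x} = sup_x {(y-b)*x - a*x^2}
FOC: (y - b) - 2a*x = 0 => x* = (y - b)/(2a)
x* = (-6.2304 - 10)/(2*9) = -0.9017
f*(-6.2304) = (y-b)^2/(4a) = (-6.2304 - 10)^2/(4*9)
= 263.4259/36 = 7.3174


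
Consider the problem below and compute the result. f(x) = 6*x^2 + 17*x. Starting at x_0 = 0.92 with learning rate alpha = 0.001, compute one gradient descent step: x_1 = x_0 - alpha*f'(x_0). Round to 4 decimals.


We compute the gradient at x_0 and apply the update.
f'(x) = 12*x + 17
f'(0.92) = 12*0.92 + 17 = 28.04
x_1 = 0.92 - 0.001*28.04 = 0.892


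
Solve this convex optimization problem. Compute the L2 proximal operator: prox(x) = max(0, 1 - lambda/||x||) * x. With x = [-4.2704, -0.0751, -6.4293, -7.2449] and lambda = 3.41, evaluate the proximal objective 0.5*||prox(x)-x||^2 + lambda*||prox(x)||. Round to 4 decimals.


Step 1: Compute ||x||.
||x|| = 10.5861
Step 2: Compute scaling factor.
scale = max(0, 1 - 3.41/10.5861) = 0.6779
Step 3: prox(x) = [-2.8948, -0.0509, -4.3583, -4.9112]
||prox(x)|| = 7.1761
Step 4: Proximal objective.
0.5*||prox-x||^2 = 5.8141
lambda*||prox|| = 24.4705
Total = 30.2847


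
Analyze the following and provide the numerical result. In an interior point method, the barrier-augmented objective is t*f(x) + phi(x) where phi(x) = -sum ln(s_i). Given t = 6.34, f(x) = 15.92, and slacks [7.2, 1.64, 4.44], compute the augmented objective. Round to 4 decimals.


Step 1: Compute log-barrier.
ln values: [1.9741, 0.4947, 1.4907]
phi = -(1.9741 + 0.4947 + 1.4907) = -3.9594
Step 2: Compute augmented objective.
t*f(x) = 6.34*15.92 = 100.9328
Total = 100.9328 - 3.9594 = 96.9734


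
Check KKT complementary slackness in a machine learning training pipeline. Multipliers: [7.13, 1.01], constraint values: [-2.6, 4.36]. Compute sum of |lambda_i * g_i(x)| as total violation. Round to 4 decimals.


KKT complementary slackness check:
lambda_1 * g_1 = 7.13 * -2.6 = -18.538
lambda_2 * g_2 = 1.01 * 4.36 = 4.4036
Total violation = 18.538 + 4.4036 = 22.9416


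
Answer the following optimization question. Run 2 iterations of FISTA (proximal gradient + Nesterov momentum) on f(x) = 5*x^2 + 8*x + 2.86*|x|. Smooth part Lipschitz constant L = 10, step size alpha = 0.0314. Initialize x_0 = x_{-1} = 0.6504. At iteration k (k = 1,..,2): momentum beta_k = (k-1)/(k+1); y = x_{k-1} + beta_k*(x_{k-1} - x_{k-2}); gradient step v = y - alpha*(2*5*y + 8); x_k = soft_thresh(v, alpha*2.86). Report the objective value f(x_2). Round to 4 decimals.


FISTA on f(x) = 5*x^2 + 8*x + 2.86*|x|
L = 10, alpha = 0.0314
Iteration 1: beta = 0.0, y = 0.6504 + 0.0*(0.6504 - 0.6504) = 0.6504
  grad(y) = 14.504, v = y - alpha*grad = 0.195
  prox(v) = soft_thresh(0.195, 0.0898) = 0.1052
Iteration 2: beta = 0.3333, y = 0.1052 + 0.3333*(0.1052 - 0.6504) = -0.0766
  grad(y) = 7.2343, v = y - alpha*grad = -0.3037
  prox(v) = soft_thresh(-0.3037, 0.0898) = -0.2139
f(x_2) = 5*(-0.2139)^2 + 8*(-0.2139) + 2.86*|-0.2139| = -0.8708


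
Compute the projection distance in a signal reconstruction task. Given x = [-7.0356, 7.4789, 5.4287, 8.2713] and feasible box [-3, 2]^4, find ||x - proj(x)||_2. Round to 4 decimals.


Project each component onto [-3, 2].
clip(-7.0356) = -3.0, clip(7.4789) = 2.0, clip(5.4287) = 2.0, clip(8.2713) = 2.0
Projection = [-3.0, 2.0, 2.0, 2.0]
Squared diffs: [16.2861, 30.0183, 11.756, 39.3292]
Distance = sqrt(97.3896) = 9.8686


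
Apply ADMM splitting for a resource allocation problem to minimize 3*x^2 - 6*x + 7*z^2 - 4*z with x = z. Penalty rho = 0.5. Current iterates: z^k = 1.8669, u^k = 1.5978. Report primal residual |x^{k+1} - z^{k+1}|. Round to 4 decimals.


ADMM iteration with rho = 0.5, z^k = 1.8669, u^k = 1.5978
Step 1: x-update.
Minimize 3*x^2 - 6*x + (0.5/2)*(x - 1.8669 + 1.5978)^2
FOC: (2*3 + 0.5)*x = 6 + 0.5*(1.8669 - 1.5978)
x^{k+1} = 0.9438
Step 2: z-update.
Minimize 7*z^2 - 4*z + (0.5/2)*(0.9438 - z + 1.5978)^2
FOC: (2*7 + 0.5)*z = 4 + 0.5*(0.9438 + 1.5978)
z^{k+1} = 0.3635
Step 3: u-update.
u^{k+1} = 1.5978 + 0.9438 - 0.3635 = 2.1781
Step 4: Primal residual = |0.9438 - 0.3635| = 0.5803


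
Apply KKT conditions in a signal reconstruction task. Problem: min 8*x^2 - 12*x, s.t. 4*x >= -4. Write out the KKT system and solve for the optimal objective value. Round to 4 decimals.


Step 1: Try lambda = 0 (constraint inactive).
Stationarity: 2*8*x - 12 = 0
x* = 12/(2*8) = 0.75
Check constraint: 4*0.75 = 3.0 >= -4 -- satisfied.
Step 2: Compute optimal value.
f(x*) = 8*0.75^2 - 12*0.75 = -4.5


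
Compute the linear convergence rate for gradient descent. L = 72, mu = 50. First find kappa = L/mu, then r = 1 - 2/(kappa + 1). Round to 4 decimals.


Step 1: Compute the condition number.
kappa = L/mu = 72/50 = 1.44
Step 2: Compute the convergence rate.
r = 1 - 2/(kappa + 1) = 1 - 2*mu/(L + mu) = (L - mu)/(L + mu) = 22/122 = 0.1803


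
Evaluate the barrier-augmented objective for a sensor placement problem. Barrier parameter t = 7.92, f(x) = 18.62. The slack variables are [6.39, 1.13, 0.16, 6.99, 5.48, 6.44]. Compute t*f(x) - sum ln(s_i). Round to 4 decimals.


Step 1: Compute log-barrier.
ln values: [1.8547, 0.1222, -1.8326, 1.9445, 1.7011, 1.8625]
phi = -(1.8547 + 0.1222 - 1.8326 + 1.9445 + 1.7011 + 1.8625) = -5.6525
Step 2: Compute augmented objective.
t*f(x) = 7.92*18.62 = 147.4704
Total = 147.4704 - 5.6525 = 141.8179
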